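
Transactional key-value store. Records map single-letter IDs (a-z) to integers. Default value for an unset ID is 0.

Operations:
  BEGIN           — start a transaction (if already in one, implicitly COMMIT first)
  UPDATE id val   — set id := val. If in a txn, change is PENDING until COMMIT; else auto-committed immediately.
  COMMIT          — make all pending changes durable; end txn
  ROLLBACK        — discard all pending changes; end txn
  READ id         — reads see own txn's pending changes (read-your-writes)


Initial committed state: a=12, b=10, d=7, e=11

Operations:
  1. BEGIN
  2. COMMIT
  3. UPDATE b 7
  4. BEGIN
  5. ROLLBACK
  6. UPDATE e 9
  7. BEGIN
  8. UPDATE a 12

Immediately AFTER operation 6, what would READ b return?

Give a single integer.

Initial committed: {a=12, b=10, d=7, e=11}
Op 1: BEGIN: in_txn=True, pending={}
Op 2: COMMIT: merged [] into committed; committed now {a=12, b=10, d=7, e=11}
Op 3: UPDATE b=7 (auto-commit; committed b=7)
Op 4: BEGIN: in_txn=True, pending={}
Op 5: ROLLBACK: discarded pending []; in_txn=False
Op 6: UPDATE e=9 (auto-commit; committed e=9)
After op 6: visible(b) = 7 (pending={}, committed={a=12, b=7, d=7, e=9})

Answer: 7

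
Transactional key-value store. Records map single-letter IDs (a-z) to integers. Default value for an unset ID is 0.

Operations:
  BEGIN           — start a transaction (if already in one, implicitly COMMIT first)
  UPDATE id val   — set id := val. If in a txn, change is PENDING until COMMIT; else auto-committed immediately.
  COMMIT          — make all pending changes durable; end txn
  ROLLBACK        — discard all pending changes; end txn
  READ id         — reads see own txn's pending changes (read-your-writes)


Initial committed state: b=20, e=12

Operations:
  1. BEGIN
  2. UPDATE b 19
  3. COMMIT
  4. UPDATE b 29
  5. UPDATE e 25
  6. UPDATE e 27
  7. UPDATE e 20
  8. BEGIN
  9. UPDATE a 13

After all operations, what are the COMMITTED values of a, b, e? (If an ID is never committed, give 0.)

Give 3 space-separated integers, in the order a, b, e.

Initial committed: {b=20, e=12}
Op 1: BEGIN: in_txn=True, pending={}
Op 2: UPDATE b=19 (pending; pending now {b=19})
Op 3: COMMIT: merged ['b'] into committed; committed now {b=19, e=12}
Op 4: UPDATE b=29 (auto-commit; committed b=29)
Op 5: UPDATE e=25 (auto-commit; committed e=25)
Op 6: UPDATE e=27 (auto-commit; committed e=27)
Op 7: UPDATE e=20 (auto-commit; committed e=20)
Op 8: BEGIN: in_txn=True, pending={}
Op 9: UPDATE a=13 (pending; pending now {a=13})
Final committed: {b=29, e=20}

Answer: 0 29 20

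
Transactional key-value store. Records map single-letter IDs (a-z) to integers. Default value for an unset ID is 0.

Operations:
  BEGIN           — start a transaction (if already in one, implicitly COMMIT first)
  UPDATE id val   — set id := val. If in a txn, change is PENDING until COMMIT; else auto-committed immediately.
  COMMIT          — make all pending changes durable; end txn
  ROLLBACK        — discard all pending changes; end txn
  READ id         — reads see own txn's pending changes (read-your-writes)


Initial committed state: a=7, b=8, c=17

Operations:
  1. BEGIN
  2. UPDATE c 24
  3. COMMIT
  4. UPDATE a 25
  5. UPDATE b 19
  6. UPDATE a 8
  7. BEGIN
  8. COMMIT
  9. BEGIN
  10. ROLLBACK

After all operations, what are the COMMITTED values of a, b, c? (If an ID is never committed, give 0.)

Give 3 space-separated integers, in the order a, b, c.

Answer: 8 19 24

Derivation:
Initial committed: {a=7, b=8, c=17}
Op 1: BEGIN: in_txn=True, pending={}
Op 2: UPDATE c=24 (pending; pending now {c=24})
Op 3: COMMIT: merged ['c'] into committed; committed now {a=7, b=8, c=24}
Op 4: UPDATE a=25 (auto-commit; committed a=25)
Op 5: UPDATE b=19 (auto-commit; committed b=19)
Op 6: UPDATE a=8 (auto-commit; committed a=8)
Op 7: BEGIN: in_txn=True, pending={}
Op 8: COMMIT: merged [] into committed; committed now {a=8, b=19, c=24}
Op 9: BEGIN: in_txn=True, pending={}
Op 10: ROLLBACK: discarded pending []; in_txn=False
Final committed: {a=8, b=19, c=24}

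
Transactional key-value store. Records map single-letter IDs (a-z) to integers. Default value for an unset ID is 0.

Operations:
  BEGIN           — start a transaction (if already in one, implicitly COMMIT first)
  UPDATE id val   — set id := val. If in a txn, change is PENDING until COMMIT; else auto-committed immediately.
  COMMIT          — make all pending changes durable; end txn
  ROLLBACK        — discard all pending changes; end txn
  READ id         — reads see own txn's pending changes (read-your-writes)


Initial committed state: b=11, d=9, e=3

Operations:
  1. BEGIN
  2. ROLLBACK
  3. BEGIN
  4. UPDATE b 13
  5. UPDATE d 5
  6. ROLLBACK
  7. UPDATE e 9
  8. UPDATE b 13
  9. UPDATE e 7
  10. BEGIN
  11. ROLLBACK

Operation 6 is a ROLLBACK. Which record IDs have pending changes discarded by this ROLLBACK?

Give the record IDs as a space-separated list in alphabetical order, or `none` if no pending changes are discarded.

Answer: b d

Derivation:
Initial committed: {b=11, d=9, e=3}
Op 1: BEGIN: in_txn=True, pending={}
Op 2: ROLLBACK: discarded pending []; in_txn=False
Op 3: BEGIN: in_txn=True, pending={}
Op 4: UPDATE b=13 (pending; pending now {b=13})
Op 5: UPDATE d=5 (pending; pending now {b=13, d=5})
Op 6: ROLLBACK: discarded pending ['b', 'd']; in_txn=False
Op 7: UPDATE e=9 (auto-commit; committed e=9)
Op 8: UPDATE b=13 (auto-commit; committed b=13)
Op 9: UPDATE e=7 (auto-commit; committed e=7)
Op 10: BEGIN: in_txn=True, pending={}
Op 11: ROLLBACK: discarded pending []; in_txn=False
ROLLBACK at op 6 discards: ['b', 'd']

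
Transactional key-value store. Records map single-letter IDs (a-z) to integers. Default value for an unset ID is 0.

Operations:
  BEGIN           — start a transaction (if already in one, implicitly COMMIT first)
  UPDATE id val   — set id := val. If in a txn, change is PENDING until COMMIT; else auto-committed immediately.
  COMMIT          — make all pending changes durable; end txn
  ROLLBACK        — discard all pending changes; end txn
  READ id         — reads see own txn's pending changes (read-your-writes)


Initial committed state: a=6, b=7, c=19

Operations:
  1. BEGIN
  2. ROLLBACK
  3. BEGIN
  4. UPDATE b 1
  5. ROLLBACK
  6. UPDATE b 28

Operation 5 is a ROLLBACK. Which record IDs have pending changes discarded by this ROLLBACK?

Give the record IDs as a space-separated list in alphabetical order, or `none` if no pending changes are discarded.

Answer: b

Derivation:
Initial committed: {a=6, b=7, c=19}
Op 1: BEGIN: in_txn=True, pending={}
Op 2: ROLLBACK: discarded pending []; in_txn=False
Op 3: BEGIN: in_txn=True, pending={}
Op 4: UPDATE b=1 (pending; pending now {b=1})
Op 5: ROLLBACK: discarded pending ['b']; in_txn=False
Op 6: UPDATE b=28 (auto-commit; committed b=28)
ROLLBACK at op 5 discards: ['b']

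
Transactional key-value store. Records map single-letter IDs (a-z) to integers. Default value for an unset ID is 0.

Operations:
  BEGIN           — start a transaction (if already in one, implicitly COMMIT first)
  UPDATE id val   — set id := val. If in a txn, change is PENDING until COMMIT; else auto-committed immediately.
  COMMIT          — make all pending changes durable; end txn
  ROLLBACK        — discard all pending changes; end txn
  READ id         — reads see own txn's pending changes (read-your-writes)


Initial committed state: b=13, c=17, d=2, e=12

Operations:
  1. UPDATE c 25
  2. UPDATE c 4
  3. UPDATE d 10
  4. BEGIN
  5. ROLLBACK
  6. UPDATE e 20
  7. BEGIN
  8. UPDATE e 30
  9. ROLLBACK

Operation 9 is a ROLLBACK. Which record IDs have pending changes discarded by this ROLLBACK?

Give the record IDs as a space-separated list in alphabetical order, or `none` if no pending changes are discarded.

Answer: e

Derivation:
Initial committed: {b=13, c=17, d=2, e=12}
Op 1: UPDATE c=25 (auto-commit; committed c=25)
Op 2: UPDATE c=4 (auto-commit; committed c=4)
Op 3: UPDATE d=10 (auto-commit; committed d=10)
Op 4: BEGIN: in_txn=True, pending={}
Op 5: ROLLBACK: discarded pending []; in_txn=False
Op 6: UPDATE e=20 (auto-commit; committed e=20)
Op 7: BEGIN: in_txn=True, pending={}
Op 8: UPDATE e=30 (pending; pending now {e=30})
Op 9: ROLLBACK: discarded pending ['e']; in_txn=False
ROLLBACK at op 9 discards: ['e']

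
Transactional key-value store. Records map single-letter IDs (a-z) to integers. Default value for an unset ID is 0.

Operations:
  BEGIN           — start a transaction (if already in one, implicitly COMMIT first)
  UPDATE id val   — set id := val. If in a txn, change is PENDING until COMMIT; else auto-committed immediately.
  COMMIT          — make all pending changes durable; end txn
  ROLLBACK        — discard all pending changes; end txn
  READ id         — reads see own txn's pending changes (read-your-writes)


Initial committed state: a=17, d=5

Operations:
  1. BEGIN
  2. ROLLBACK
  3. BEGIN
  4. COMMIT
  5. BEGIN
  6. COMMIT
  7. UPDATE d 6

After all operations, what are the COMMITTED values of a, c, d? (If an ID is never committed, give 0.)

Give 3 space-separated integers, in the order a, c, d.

Answer: 17 0 6

Derivation:
Initial committed: {a=17, d=5}
Op 1: BEGIN: in_txn=True, pending={}
Op 2: ROLLBACK: discarded pending []; in_txn=False
Op 3: BEGIN: in_txn=True, pending={}
Op 4: COMMIT: merged [] into committed; committed now {a=17, d=5}
Op 5: BEGIN: in_txn=True, pending={}
Op 6: COMMIT: merged [] into committed; committed now {a=17, d=5}
Op 7: UPDATE d=6 (auto-commit; committed d=6)
Final committed: {a=17, d=6}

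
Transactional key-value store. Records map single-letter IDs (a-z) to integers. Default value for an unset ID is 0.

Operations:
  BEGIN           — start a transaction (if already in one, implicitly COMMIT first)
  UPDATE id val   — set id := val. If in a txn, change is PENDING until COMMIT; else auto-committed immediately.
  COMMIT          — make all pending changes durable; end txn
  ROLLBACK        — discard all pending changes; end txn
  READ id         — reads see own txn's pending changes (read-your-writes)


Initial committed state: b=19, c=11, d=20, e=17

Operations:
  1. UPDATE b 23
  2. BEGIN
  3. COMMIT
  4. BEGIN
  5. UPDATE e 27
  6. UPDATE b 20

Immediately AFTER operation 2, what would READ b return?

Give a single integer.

Initial committed: {b=19, c=11, d=20, e=17}
Op 1: UPDATE b=23 (auto-commit; committed b=23)
Op 2: BEGIN: in_txn=True, pending={}
After op 2: visible(b) = 23 (pending={}, committed={b=23, c=11, d=20, e=17})

Answer: 23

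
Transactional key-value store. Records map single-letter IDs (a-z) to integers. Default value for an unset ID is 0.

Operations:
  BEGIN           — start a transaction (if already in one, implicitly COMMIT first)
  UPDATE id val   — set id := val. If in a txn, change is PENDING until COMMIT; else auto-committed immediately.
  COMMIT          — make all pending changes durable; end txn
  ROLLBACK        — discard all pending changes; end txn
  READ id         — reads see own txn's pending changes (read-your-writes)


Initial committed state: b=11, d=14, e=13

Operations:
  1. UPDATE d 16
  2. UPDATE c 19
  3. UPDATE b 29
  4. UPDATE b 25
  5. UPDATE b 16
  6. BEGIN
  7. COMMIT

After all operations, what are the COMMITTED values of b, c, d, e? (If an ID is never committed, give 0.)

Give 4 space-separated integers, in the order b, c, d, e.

Answer: 16 19 16 13

Derivation:
Initial committed: {b=11, d=14, e=13}
Op 1: UPDATE d=16 (auto-commit; committed d=16)
Op 2: UPDATE c=19 (auto-commit; committed c=19)
Op 3: UPDATE b=29 (auto-commit; committed b=29)
Op 4: UPDATE b=25 (auto-commit; committed b=25)
Op 5: UPDATE b=16 (auto-commit; committed b=16)
Op 6: BEGIN: in_txn=True, pending={}
Op 7: COMMIT: merged [] into committed; committed now {b=16, c=19, d=16, e=13}
Final committed: {b=16, c=19, d=16, e=13}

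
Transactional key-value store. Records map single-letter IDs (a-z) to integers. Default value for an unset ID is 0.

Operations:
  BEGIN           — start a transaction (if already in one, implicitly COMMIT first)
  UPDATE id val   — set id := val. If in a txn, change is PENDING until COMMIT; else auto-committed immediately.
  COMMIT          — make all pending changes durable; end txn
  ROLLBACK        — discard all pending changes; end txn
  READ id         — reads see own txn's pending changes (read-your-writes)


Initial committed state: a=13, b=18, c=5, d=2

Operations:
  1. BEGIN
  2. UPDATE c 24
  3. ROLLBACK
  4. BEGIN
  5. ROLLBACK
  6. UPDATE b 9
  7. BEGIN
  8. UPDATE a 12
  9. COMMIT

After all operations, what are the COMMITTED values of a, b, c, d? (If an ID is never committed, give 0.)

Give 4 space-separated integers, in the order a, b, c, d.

Answer: 12 9 5 2

Derivation:
Initial committed: {a=13, b=18, c=5, d=2}
Op 1: BEGIN: in_txn=True, pending={}
Op 2: UPDATE c=24 (pending; pending now {c=24})
Op 3: ROLLBACK: discarded pending ['c']; in_txn=False
Op 4: BEGIN: in_txn=True, pending={}
Op 5: ROLLBACK: discarded pending []; in_txn=False
Op 6: UPDATE b=9 (auto-commit; committed b=9)
Op 7: BEGIN: in_txn=True, pending={}
Op 8: UPDATE a=12 (pending; pending now {a=12})
Op 9: COMMIT: merged ['a'] into committed; committed now {a=12, b=9, c=5, d=2}
Final committed: {a=12, b=9, c=5, d=2}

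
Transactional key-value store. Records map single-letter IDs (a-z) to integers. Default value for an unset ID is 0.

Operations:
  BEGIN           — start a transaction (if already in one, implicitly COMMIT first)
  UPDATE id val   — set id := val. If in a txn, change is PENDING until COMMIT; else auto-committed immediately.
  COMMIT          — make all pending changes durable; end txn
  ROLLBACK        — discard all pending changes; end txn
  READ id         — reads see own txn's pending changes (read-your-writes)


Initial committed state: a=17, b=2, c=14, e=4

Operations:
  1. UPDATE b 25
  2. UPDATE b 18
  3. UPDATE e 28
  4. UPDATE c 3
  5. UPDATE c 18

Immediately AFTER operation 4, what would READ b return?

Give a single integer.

Initial committed: {a=17, b=2, c=14, e=4}
Op 1: UPDATE b=25 (auto-commit; committed b=25)
Op 2: UPDATE b=18 (auto-commit; committed b=18)
Op 3: UPDATE e=28 (auto-commit; committed e=28)
Op 4: UPDATE c=3 (auto-commit; committed c=3)
After op 4: visible(b) = 18 (pending={}, committed={a=17, b=18, c=3, e=28})

Answer: 18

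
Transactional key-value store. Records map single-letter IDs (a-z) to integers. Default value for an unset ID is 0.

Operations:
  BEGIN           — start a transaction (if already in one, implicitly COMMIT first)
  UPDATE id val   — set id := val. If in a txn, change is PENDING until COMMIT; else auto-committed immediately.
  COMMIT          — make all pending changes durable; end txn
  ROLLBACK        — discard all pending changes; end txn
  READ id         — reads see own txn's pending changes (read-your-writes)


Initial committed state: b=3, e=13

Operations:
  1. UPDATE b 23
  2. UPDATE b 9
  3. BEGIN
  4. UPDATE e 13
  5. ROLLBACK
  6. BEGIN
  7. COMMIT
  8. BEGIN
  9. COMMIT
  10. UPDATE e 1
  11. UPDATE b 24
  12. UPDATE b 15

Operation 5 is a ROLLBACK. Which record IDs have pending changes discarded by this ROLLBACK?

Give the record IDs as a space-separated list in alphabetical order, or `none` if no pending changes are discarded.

Initial committed: {b=3, e=13}
Op 1: UPDATE b=23 (auto-commit; committed b=23)
Op 2: UPDATE b=9 (auto-commit; committed b=9)
Op 3: BEGIN: in_txn=True, pending={}
Op 4: UPDATE e=13 (pending; pending now {e=13})
Op 5: ROLLBACK: discarded pending ['e']; in_txn=False
Op 6: BEGIN: in_txn=True, pending={}
Op 7: COMMIT: merged [] into committed; committed now {b=9, e=13}
Op 8: BEGIN: in_txn=True, pending={}
Op 9: COMMIT: merged [] into committed; committed now {b=9, e=13}
Op 10: UPDATE e=1 (auto-commit; committed e=1)
Op 11: UPDATE b=24 (auto-commit; committed b=24)
Op 12: UPDATE b=15 (auto-commit; committed b=15)
ROLLBACK at op 5 discards: ['e']

Answer: e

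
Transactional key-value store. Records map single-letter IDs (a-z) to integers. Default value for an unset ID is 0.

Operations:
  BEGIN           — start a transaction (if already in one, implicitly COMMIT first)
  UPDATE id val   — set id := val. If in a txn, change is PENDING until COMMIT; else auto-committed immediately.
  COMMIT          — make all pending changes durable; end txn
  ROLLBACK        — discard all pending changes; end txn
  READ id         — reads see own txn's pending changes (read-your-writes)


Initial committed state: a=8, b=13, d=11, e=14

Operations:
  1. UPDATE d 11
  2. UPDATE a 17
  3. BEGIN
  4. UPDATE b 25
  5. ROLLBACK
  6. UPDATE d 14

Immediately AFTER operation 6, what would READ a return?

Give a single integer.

Answer: 17

Derivation:
Initial committed: {a=8, b=13, d=11, e=14}
Op 1: UPDATE d=11 (auto-commit; committed d=11)
Op 2: UPDATE a=17 (auto-commit; committed a=17)
Op 3: BEGIN: in_txn=True, pending={}
Op 4: UPDATE b=25 (pending; pending now {b=25})
Op 5: ROLLBACK: discarded pending ['b']; in_txn=False
Op 6: UPDATE d=14 (auto-commit; committed d=14)
After op 6: visible(a) = 17 (pending={}, committed={a=17, b=13, d=14, e=14})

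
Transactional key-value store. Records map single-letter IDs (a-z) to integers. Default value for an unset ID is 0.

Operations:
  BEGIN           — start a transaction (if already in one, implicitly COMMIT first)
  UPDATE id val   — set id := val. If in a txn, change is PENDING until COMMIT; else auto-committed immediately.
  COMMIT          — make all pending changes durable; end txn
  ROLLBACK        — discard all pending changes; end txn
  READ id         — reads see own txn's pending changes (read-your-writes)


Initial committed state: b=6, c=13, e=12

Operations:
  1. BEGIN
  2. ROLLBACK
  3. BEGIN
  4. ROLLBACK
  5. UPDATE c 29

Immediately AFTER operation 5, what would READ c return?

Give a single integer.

Answer: 29

Derivation:
Initial committed: {b=6, c=13, e=12}
Op 1: BEGIN: in_txn=True, pending={}
Op 2: ROLLBACK: discarded pending []; in_txn=False
Op 3: BEGIN: in_txn=True, pending={}
Op 4: ROLLBACK: discarded pending []; in_txn=False
Op 5: UPDATE c=29 (auto-commit; committed c=29)
After op 5: visible(c) = 29 (pending={}, committed={b=6, c=29, e=12})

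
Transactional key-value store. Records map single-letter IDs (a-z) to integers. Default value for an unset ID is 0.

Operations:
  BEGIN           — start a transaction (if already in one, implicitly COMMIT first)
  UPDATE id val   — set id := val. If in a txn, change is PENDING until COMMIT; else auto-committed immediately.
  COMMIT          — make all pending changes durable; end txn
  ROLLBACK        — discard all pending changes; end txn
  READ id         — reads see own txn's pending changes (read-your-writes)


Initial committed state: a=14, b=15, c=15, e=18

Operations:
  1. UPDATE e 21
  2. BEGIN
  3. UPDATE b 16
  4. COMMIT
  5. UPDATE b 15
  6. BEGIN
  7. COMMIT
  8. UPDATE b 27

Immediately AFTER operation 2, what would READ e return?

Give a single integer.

Initial committed: {a=14, b=15, c=15, e=18}
Op 1: UPDATE e=21 (auto-commit; committed e=21)
Op 2: BEGIN: in_txn=True, pending={}
After op 2: visible(e) = 21 (pending={}, committed={a=14, b=15, c=15, e=21})

Answer: 21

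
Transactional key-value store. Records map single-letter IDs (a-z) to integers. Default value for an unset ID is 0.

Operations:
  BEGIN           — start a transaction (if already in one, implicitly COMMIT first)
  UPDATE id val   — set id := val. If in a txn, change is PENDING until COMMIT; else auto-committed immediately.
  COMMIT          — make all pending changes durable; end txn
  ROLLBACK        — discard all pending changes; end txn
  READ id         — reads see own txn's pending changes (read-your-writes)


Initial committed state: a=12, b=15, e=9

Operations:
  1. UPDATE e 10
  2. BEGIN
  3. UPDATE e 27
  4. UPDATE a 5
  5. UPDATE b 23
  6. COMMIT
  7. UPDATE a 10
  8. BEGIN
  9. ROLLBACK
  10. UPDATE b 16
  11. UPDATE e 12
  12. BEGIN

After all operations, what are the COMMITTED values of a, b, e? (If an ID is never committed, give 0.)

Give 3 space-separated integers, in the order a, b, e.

Initial committed: {a=12, b=15, e=9}
Op 1: UPDATE e=10 (auto-commit; committed e=10)
Op 2: BEGIN: in_txn=True, pending={}
Op 3: UPDATE e=27 (pending; pending now {e=27})
Op 4: UPDATE a=5 (pending; pending now {a=5, e=27})
Op 5: UPDATE b=23 (pending; pending now {a=5, b=23, e=27})
Op 6: COMMIT: merged ['a', 'b', 'e'] into committed; committed now {a=5, b=23, e=27}
Op 7: UPDATE a=10 (auto-commit; committed a=10)
Op 8: BEGIN: in_txn=True, pending={}
Op 9: ROLLBACK: discarded pending []; in_txn=False
Op 10: UPDATE b=16 (auto-commit; committed b=16)
Op 11: UPDATE e=12 (auto-commit; committed e=12)
Op 12: BEGIN: in_txn=True, pending={}
Final committed: {a=10, b=16, e=12}

Answer: 10 16 12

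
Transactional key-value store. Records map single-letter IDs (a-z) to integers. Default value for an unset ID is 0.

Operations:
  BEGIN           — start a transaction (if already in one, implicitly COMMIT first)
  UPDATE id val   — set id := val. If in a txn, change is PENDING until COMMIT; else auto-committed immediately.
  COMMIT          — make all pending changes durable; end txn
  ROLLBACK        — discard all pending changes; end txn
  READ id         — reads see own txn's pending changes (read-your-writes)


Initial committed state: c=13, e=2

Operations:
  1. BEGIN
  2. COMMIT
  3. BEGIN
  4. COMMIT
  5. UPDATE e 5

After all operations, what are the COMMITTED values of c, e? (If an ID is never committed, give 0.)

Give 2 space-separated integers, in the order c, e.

Answer: 13 5

Derivation:
Initial committed: {c=13, e=2}
Op 1: BEGIN: in_txn=True, pending={}
Op 2: COMMIT: merged [] into committed; committed now {c=13, e=2}
Op 3: BEGIN: in_txn=True, pending={}
Op 4: COMMIT: merged [] into committed; committed now {c=13, e=2}
Op 5: UPDATE e=5 (auto-commit; committed e=5)
Final committed: {c=13, e=5}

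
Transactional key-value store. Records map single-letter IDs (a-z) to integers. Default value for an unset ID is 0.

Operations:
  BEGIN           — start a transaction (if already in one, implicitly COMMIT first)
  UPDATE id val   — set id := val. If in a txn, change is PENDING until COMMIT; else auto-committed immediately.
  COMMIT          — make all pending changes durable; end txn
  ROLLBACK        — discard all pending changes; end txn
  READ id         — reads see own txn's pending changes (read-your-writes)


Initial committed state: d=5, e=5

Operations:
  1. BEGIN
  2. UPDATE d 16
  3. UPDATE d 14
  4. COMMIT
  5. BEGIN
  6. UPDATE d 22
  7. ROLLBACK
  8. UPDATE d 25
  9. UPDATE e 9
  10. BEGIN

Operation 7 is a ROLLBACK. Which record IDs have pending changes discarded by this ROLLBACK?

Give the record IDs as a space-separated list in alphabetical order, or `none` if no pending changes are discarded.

Initial committed: {d=5, e=5}
Op 1: BEGIN: in_txn=True, pending={}
Op 2: UPDATE d=16 (pending; pending now {d=16})
Op 3: UPDATE d=14 (pending; pending now {d=14})
Op 4: COMMIT: merged ['d'] into committed; committed now {d=14, e=5}
Op 5: BEGIN: in_txn=True, pending={}
Op 6: UPDATE d=22 (pending; pending now {d=22})
Op 7: ROLLBACK: discarded pending ['d']; in_txn=False
Op 8: UPDATE d=25 (auto-commit; committed d=25)
Op 9: UPDATE e=9 (auto-commit; committed e=9)
Op 10: BEGIN: in_txn=True, pending={}
ROLLBACK at op 7 discards: ['d']

Answer: d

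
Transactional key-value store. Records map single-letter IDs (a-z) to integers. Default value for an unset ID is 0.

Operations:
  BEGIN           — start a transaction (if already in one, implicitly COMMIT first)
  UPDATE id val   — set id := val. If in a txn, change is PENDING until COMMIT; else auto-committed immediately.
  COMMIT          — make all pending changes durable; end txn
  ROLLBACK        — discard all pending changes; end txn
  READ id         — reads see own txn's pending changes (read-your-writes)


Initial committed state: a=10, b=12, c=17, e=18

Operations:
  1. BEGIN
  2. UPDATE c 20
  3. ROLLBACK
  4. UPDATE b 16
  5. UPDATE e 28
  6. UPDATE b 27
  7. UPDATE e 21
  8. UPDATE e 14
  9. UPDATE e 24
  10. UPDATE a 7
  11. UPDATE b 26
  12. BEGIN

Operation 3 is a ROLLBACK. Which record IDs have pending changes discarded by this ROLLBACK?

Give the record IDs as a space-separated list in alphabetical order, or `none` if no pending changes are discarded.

Initial committed: {a=10, b=12, c=17, e=18}
Op 1: BEGIN: in_txn=True, pending={}
Op 2: UPDATE c=20 (pending; pending now {c=20})
Op 3: ROLLBACK: discarded pending ['c']; in_txn=False
Op 4: UPDATE b=16 (auto-commit; committed b=16)
Op 5: UPDATE e=28 (auto-commit; committed e=28)
Op 6: UPDATE b=27 (auto-commit; committed b=27)
Op 7: UPDATE e=21 (auto-commit; committed e=21)
Op 8: UPDATE e=14 (auto-commit; committed e=14)
Op 9: UPDATE e=24 (auto-commit; committed e=24)
Op 10: UPDATE a=7 (auto-commit; committed a=7)
Op 11: UPDATE b=26 (auto-commit; committed b=26)
Op 12: BEGIN: in_txn=True, pending={}
ROLLBACK at op 3 discards: ['c']

Answer: c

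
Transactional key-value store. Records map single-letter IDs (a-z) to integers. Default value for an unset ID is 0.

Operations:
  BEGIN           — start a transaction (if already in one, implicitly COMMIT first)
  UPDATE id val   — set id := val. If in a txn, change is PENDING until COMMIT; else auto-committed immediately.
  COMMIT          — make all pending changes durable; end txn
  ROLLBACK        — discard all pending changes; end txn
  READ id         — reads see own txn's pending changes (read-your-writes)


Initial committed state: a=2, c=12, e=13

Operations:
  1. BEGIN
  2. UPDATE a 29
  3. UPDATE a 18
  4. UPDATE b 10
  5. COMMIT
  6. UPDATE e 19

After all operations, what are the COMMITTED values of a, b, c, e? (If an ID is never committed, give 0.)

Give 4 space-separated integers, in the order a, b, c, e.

Initial committed: {a=2, c=12, e=13}
Op 1: BEGIN: in_txn=True, pending={}
Op 2: UPDATE a=29 (pending; pending now {a=29})
Op 3: UPDATE a=18 (pending; pending now {a=18})
Op 4: UPDATE b=10 (pending; pending now {a=18, b=10})
Op 5: COMMIT: merged ['a', 'b'] into committed; committed now {a=18, b=10, c=12, e=13}
Op 6: UPDATE e=19 (auto-commit; committed e=19)
Final committed: {a=18, b=10, c=12, e=19}

Answer: 18 10 12 19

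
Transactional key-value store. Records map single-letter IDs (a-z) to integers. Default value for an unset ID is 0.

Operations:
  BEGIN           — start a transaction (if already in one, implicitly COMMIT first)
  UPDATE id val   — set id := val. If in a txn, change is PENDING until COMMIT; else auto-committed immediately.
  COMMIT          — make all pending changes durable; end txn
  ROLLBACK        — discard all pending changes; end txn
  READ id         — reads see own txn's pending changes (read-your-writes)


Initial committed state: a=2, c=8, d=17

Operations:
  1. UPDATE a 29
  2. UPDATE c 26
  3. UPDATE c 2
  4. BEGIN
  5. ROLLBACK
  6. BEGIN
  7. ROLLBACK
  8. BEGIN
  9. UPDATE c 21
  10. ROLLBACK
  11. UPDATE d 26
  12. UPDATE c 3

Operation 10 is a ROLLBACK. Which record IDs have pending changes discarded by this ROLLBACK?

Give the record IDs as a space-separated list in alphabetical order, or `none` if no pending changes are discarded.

Answer: c

Derivation:
Initial committed: {a=2, c=8, d=17}
Op 1: UPDATE a=29 (auto-commit; committed a=29)
Op 2: UPDATE c=26 (auto-commit; committed c=26)
Op 3: UPDATE c=2 (auto-commit; committed c=2)
Op 4: BEGIN: in_txn=True, pending={}
Op 5: ROLLBACK: discarded pending []; in_txn=False
Op 6: BEGIN: in_txn=True, pending={}
Op 7: ROLLBACK: discarded pending []; in_txn=False
Op 8: BEGIN: in_txn=True, pending={}
Op 9: UPDATE c=21 (pending; pending now {c=21})
Op 10: ROLLBACK: discarded pending ['c']; in_txn=False
Op 11: UPDATE d=26 (auto-commit; committed d=26)
Op 12: UPDATE c=3 (auto-commit; committed c=3)
ROLLBACK at op 10 discards: ['c']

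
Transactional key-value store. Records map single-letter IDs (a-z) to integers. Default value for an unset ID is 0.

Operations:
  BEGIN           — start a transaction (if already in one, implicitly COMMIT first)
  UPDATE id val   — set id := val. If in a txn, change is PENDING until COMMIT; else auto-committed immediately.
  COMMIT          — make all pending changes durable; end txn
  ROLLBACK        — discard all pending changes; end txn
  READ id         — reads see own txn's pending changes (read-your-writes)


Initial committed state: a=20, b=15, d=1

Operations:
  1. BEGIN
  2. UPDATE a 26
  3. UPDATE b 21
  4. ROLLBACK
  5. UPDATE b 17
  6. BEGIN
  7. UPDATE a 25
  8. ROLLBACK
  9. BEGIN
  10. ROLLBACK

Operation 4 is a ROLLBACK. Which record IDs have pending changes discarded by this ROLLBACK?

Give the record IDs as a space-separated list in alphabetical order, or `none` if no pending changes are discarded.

Initial committed: {a=20, b=15, d=1}
Op 1: BEGIN: in_txn=True, pending={}
Op 2: UPDATE a=26 (pending; pending now {a=26})
Op 3: UPDATE b=21 (pending; pending now {a=26, b=21})
Op 4: ROLLBACK: discarded pending ['a', 'b']; in_txn=False
Op 5: UPDATE b=17 (auto-commit; committed b=17)
Op 6: BEGIN: in_txn=True, pending={}
Op 7: UPDATE a=25 (pending; pending now {a=25})
Op 8: ROLLBACK: discarded pending ['a']; in_txn=False
Op 9: BEGIN: in_txn=True, pending={}
Op 10: ROLLBACK: discarded pending []; in_txn=False
ROLLBACK at op 4 discards: ['a', 'b']

Answer: a b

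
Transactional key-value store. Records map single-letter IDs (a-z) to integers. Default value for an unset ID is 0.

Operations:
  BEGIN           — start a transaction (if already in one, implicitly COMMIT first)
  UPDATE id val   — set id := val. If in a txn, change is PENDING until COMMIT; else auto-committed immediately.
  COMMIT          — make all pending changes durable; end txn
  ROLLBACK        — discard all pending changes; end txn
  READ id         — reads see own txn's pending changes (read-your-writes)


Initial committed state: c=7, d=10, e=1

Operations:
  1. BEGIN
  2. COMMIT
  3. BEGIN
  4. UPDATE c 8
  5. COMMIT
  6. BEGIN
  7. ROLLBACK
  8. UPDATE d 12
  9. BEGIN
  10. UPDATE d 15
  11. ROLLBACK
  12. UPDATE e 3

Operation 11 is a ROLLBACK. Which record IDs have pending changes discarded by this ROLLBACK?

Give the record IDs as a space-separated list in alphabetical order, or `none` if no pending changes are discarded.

Answer: d

Derivation:
Initial committed: {c=7, d=10, e=1}
Op 1: BEGIN: in_txn=True, pending={}
Op 2: COMMIT: merged [] into committed; committed now {c=7, d=10, e=1}
Op 3: BEGIN: in_txn=True, pending={}
Op 4: UPDATE c=8 (pending; pending now {c=8})
Op 5: COMMIT: merged ['c'] into committed; committed now {c=8, d=10, e=1}
Op 6: BEGIN: in_txn=True, pending={}
Op 7: ROLLBACK: discarded pending []; in_txn=False
Op 8: UPDATE d=12 (auto-commit; committed d=12)
Op 9: BEGIN: in_txn=True, pending={}
Op 10: UPDATE d=15 (pending; pending now {d=15})
Op 11: ROLLBACK: discarded pending ['d']; in_txn=False
Op 12: UPDATE e=3 (auto-commit; committed e=3)
ROLLBACK at op 11 discards: ['d']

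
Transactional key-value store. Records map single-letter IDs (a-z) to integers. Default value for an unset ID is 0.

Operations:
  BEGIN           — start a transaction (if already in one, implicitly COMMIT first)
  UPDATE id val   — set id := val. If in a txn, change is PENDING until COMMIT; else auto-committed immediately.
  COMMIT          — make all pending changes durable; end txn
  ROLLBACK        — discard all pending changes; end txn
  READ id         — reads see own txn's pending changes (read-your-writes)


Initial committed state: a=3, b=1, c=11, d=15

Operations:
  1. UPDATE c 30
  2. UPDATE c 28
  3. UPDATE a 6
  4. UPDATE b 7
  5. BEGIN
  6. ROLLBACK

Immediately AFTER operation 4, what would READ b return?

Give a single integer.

Initial committed: {a=3, b=1, c=11, d=15}
Op 1: UPDATE c=30 (auto-commit; committed c=30)
Op 2: UPDATE c=28 (auto-commit; committed c=28)
Op 3: UPDATE a=6 (auto-commit; committed a=6)
Op 4: UPDATE b=7 (auto-commit; committed b=7)
After op 4: visible(b) = 7 (pending={}, committed={a=6, b=7, c=28, d=15})

Answer: 7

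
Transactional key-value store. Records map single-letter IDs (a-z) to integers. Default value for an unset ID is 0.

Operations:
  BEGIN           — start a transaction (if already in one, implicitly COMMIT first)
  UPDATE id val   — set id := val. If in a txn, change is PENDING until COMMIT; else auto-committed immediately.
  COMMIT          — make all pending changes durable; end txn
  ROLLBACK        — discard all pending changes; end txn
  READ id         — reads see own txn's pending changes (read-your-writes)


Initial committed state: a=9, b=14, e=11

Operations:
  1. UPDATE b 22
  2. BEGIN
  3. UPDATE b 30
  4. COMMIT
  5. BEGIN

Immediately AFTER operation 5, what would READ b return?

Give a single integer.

Initial committed: {a=9, b=14, e=11}
Op 1: UPDATE b=22 (auto-commit; committed b=22)
Op 2: BEGIN: in_txn=True, pending={}
Op 3: UPDATE b=30 (pending; pending now {b=30})
Op 4: COMMIT: merged ['b'] into committed; committed now {a=9, b=30, e=11}
Op 5: BEGIN: in_txn=True, pending={}
After op 5: visible(b) = 30 (pending={}, committed={a=9, b=30, e=11})

Answer: 30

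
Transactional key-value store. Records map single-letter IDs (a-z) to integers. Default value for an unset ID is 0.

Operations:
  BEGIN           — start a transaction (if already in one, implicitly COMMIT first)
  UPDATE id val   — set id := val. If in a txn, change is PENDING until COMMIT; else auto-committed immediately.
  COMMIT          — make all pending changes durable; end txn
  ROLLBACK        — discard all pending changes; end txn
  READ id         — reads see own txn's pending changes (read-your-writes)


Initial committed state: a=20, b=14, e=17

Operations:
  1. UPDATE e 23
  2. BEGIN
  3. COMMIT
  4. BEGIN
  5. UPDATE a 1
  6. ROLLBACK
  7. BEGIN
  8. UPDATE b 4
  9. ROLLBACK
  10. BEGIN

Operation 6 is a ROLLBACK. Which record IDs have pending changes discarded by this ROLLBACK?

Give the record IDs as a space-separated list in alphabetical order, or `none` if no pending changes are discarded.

Answer: a

Derivation:
Initial committed: {a=20, b=14, e=17}
Op 1: UPDATE e=23 (auto-commit; committed e=23)
Op 2: BEGIN: in_txn=True, pending={}
Op 3: COMMIT: merged [] into committed; committed now {a=20, b=14, e=23}
Op 4: BEGIN: in_txn=True, pending={}
Op 5: UPDATE a=1 (pending; pending now {a=1})
Op 6: ROLLBACK: discarded pending ['a']; in_txn=False
Op 7: BEGIN: in_txn=True, pending={}
Op 8: UPDATE b=4 (pending; pending now {b=4})
Op 9: ROLLBACK: discarded pending ['b']; in_txn=False
Op 10: BEGIN: in_txn=True, pending={}
ROLLBACK at op 6 discards: ['a']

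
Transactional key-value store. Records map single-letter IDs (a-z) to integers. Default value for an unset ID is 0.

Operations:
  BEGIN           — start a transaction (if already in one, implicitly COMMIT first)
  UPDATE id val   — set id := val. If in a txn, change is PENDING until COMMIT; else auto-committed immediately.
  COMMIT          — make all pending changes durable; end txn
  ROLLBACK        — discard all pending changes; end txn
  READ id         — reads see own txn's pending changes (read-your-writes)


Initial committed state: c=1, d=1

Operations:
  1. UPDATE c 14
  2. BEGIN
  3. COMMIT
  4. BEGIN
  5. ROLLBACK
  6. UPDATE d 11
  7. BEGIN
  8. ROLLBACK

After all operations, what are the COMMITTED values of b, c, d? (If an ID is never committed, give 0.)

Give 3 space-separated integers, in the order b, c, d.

Answer: 0 14 11

Derivation:
Initial committed: {c=1, d=1}
Op 1: UPDATE c=14 (auto-commit; committed c=14)
Op 2: BEGIN: in_txn=True, pending={}
Op 3: COMMIT: merged [] into committed; committed now {c=14, d=1}
Op 4: BEGIN: in_txn=True, pending={}
Op 5: ROLLBACK: discarded pending []; in_txn=False
Op 6: UPDATE d=11 (auto-commit; committed d=11)
Op 7: BEGIN: in_txn=True, pending={}
Op 8: ROLLBACK: discarded pending []; in_txn=False
Final committed: {c=14, d=11}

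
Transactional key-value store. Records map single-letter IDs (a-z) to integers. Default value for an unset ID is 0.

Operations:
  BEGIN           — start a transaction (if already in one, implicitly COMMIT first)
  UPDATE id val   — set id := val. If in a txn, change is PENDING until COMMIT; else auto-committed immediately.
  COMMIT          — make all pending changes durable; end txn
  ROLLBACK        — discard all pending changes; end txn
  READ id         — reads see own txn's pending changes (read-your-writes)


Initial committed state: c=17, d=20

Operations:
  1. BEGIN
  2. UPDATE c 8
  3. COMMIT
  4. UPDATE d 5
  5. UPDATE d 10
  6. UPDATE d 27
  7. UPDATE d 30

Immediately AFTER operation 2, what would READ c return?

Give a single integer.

Answer: 8

Derivation:
Initial committed: {c=17, d=20}
Op 1: BEGIN: in_txn=True, pending={}
Op 2: UPDATE c=8 (pending; pending now {c=8})
After op 2: visible(c) = 8 (pending={c=8}, committed={c=17, d=20})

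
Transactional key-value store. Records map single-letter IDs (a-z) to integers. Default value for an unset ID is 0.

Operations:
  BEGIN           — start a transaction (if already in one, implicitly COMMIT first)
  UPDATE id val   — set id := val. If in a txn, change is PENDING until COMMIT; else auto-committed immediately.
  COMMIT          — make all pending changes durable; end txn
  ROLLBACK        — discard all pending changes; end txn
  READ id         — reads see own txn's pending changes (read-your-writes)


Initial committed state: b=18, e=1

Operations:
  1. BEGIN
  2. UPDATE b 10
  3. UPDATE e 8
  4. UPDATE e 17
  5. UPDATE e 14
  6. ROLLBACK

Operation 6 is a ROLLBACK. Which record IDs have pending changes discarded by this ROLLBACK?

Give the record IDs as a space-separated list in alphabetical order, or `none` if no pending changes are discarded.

Initial committed: {b=18, e=1}
Op 1: BEGIN: in_txn=True, pending={}
Op 2: UPDATE b=10 (pending; pending now {b=10})
Op 3: UPDATE e=8 (pending; pending now {b=10, e=8})
Op 4: UPDATE e=17 (pending; pending now {b=10, e=17})
Op 5: UPDATE e=14 (pending; pending now {b=10, e=14})
Op 6: ROLLBACK: discarded pending ['b', 'e']; in_txn=False
ROLLBACK at op 6 discards: ['b', 'e']

Answer: b e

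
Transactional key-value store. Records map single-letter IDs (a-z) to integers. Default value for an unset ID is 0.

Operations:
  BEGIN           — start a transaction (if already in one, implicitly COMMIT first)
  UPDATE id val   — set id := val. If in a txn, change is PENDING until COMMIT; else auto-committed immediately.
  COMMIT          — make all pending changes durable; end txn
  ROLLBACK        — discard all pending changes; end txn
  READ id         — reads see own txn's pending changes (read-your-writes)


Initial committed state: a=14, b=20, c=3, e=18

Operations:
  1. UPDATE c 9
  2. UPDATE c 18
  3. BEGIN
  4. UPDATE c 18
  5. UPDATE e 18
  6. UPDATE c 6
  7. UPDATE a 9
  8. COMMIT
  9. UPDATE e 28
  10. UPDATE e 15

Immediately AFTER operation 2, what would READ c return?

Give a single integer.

Initial committed: {a=14, b=20, c=3, e=18}
Op 1: UPDATE c=9 (auto-commit; committed c=9)
Op 2: UPDATE c=18 (auto-commit; committed c=18)
After op 2: visible(c) = 18 (pending={}, committed={a=14, b=20, c=18, e=18})

Answer: 18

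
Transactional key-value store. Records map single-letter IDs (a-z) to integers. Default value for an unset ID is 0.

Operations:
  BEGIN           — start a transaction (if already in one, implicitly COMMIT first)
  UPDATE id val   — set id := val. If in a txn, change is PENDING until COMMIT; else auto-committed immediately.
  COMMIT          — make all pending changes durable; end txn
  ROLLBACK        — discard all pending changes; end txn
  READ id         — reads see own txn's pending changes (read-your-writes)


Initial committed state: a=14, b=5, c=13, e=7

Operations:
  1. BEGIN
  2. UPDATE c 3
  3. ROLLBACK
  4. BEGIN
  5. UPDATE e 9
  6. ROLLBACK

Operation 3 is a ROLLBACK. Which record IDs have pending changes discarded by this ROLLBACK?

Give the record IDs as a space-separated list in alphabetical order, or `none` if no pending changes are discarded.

Answer: c

Derivation:
Initial committed: {a=14, b=5, c=13, e=7}
Op 1: BEGIN: in_txn=True, pending={}
Op 2: UPDATE c=3 (pending; pending now {c=3})
Op 3: ROLLBACK: discarded pending ['c']; in_txn=False
Op 4: BEGIN: in_txn=True, pending={}
Op 5: UPDATE e=9 (pending; pending now {e=9})
Op 6: ROLLBACK: discarded pending ['e']; in_txn=False
ROLLBACK at op 3 discards: ['c']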